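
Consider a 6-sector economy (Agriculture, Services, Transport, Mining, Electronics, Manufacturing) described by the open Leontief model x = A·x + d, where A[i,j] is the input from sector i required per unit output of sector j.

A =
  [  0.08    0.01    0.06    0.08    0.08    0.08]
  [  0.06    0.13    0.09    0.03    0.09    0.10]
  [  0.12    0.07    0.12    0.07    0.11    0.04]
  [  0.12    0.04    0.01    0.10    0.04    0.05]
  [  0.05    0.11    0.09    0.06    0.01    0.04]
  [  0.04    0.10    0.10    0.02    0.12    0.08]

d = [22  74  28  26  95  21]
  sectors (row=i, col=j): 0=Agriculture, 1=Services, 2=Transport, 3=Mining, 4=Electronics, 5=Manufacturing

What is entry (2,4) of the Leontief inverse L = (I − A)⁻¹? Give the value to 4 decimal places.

Form M = I − A:
  [  0.92   -0.01   -0.06   -0.08   -0.08   -0.08]
  [ -0.06    0.87   -0.09   -0.03   -0.09   -0.10]
  [ -0.12   -0.07    0.88   -0.07   -0.11   -0.04]
  [ -0.12   -0.04   -0.01    0.90   -0.04   -0.05]
  [ -0.05   -0.11   -0.09   -0.06    0.99   -0.04]
  [ -0.04   -0.10   -0.10   -0.02   -0.12    0.92]
Leontief inverse L = M⁻¹:
  [  1.1336    0.0580    0.1117    0.1227    0.1290    0.1220]
  [  0.1266    1.2069    0.1677    0.0789    0.1613    0.1608]
  [  0.1957    0.1382    1.1948    0.1290    0.1783    0.0987]
  [  0.1692    0.0796    0.0516    1.1404    0.0838    0.0912]
  [  0.1035    0.1613    0.1430    0.0985    1.0632    0.0843]
  [  0.1015    0.1715    0.1727    0.0656    0.1830    1.1335]
Total output x = L · d:
  x_0 = 1.1336·22 + 0.0580·74 + 0.1117·28 + 0.1227·26 + 0.1290·95 + 0.1220·21 = 50.3695
  x_1 = 0.1266·22 + 1.2069·74 + 0.1677·28 + 0.0789·26 + 0.1613·95 + 0.1608·21 = 117.5366
  x_2 = 0.1957·22 + 0.1382·74 + 1.1948·28 + 0.1290·26 + 0.1783·95 + 0.0987·21 = 70.3523
  x_3 = 0.1692·22 + 0.0796·74 + 0.0516·28 + 1.1404·26 + 0.0838·95 + 0.0912·21 = 50.5825
  x_4 = 0.1035·22 + 0.1613·74 + 0.1430·28 + 0.0985·26 + 1.0632·95 + 0.0843·21 = 123.5559
  x_5 = 0.1015·22 + 0.1715·74 + 0.1727·28 + 0.0656·26 + 0.1830·95 + 1.1335·21 = 62.6544

L[2,4] = 0.1783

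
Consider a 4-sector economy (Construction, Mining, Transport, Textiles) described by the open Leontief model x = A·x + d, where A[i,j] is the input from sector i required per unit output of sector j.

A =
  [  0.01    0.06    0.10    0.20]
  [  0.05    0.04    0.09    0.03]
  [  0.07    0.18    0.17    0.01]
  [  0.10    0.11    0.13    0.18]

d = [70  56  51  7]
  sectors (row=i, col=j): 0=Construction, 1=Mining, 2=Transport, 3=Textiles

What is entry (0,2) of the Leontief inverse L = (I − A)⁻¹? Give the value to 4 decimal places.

L[0,2] = 0.1829

Form M = I − A:
  [  0.99   -0.06   -0.10   -0.20]
  [ -0.05    0.96   -0.09   -0.03]
  [ -0.07   -0.18    0.83   -0.01]
  [ -0.10   -0.11   -0.13    0.82]
Leontief inverse L = M⁻¹:
  [  1.0564    0.1306    0.1829    0.2647]
  [  0.0698    1.0779    0.1344    0.0581]
  [  0.1061    0.2472    1.2523    0.0502]
  [  0.1550    0.1997    0.2389    1.2675]
Total output x = L · d:
  x_0 = 1.0564·70 + 0.1306·56 + 0.1829·51 + 0.2647·7 = 92.4414
  x_1 = 0.0698·70 + 1.0779·56 + 0.1344·51 + 0.0581·7 = 72.5088
  x_2 = 0.1061·70 + 0.2472·56 + 1.2523·51 + 0.0502·7 = 85.4860
  x_3 = 0.1550·70 + 0.1997·56 + 0.2389·51 + 1.2675·7 = 43.0894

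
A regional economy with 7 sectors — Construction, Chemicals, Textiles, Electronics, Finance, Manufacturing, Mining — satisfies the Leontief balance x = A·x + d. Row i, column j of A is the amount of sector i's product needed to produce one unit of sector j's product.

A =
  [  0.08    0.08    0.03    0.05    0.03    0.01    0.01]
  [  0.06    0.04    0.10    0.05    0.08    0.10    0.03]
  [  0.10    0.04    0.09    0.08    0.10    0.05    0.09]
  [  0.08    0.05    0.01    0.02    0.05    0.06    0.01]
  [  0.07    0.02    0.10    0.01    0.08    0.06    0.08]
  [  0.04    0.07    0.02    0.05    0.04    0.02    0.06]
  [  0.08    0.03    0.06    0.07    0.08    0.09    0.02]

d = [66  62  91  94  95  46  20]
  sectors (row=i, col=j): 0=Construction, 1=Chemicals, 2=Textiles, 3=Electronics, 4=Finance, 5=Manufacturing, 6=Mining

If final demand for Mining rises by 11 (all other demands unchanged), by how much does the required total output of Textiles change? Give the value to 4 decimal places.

Form M = I − A:
  [  0.92   -0.08   -0.03   -0.05   -0.03   -0.01   -0.01]
  [ -0.06    0.96   -0.10   -0.05   -0.08   -0.10   -0.03]
  [ -0.10   -0.04    0.91   -0.08   -0.10   -0.05   -0.09]
  [ -0.08   -0.05   -0.01    0.98   -0.05   -0.06   -0.01]
  [ -0.07   -0.02   -0.10   -0.01    0.92   -0.06   -0.08]
  [ -0.04   -0.07   -0.02   -0.05   -0.04    0.98   -0.06]
  [ -0.08   -0.03   -0.06   -0.07   -0.08   -0.09    0.98]
Leontief inverse L = M⁻¹:
  [  1.1147    0.1037    0.0581    0.0713    0.0595    0.0355    0.0276]
  [  0.1151    1.0766    0.1448    0.0858    0.1296    0.1378    0.0673]
  [  0.1678    0.0824    1.1430    0.1219    0.1590    0.0975    0.1294]
  [  0.1108    0.0733    0.0352    1.0396    0.0763    0.0813    0.0284]
  [  0.1230    0.0527    0.1439    0.0453    1.1278    0.0963    0.1145]
  [  0.0758    0.0927    0.0497    0.0726    0.0724    1.0493    0.0791]
  [  0.1297    0.0645    0.0980    0.1005    0.1227    0.1231    1.0513]
Total output x = L · d:
  x_0 = 1.1147·66 + 0.1037·62 + 0.0581·91 + 0.0713·94 + 0.0595·95 + 0.0355·46 + 0.0276·20 = 99.8236
  x_1 = 0.1151·66 + 1.0766·62 + 0.1448·91 + 0.0858·94 + 0.1296·95 + 0.1378·46 + 0.0673·20 = 115.5813
  x_2 = 0.1678·66 + 0.0824·62 + 1.1430·91 + 0.1219·94 + 0.1590·95 + 0.0975·46 + 0.1294·20 = 153.8340
  x_3 = 0.1108·66 + 0.0733·62 + 0.0352·91 + 1.0396·94 + 0.0763·95 + 0.0813·46 + 0.0284·20 = 124.3420
  x_4 = 0.1230·66 + 0.0527·62 + 0.1439·91 + 0.0453·94 + 1.1278·95 + 0.0963·46 + 0.1145·20 = 142.6053
  x_5 = 0.0758·66 + 0.0927·62 + 0.0497·91 + 0.0726·94 + 0.0724·95 + 1.0493·46 + 0.0791·20 = 78.8144
  x_6 = 0.1297·66 + 0.0645·62 + 0.0980·91 + 0.1005·94 + 0.1227·95 + 0.1231·46 + 1.0513·20 = 69.2745
Δx_2 = L[2,6] · Δd_6 = 0.1294 · 11 = 1.4234

1.4234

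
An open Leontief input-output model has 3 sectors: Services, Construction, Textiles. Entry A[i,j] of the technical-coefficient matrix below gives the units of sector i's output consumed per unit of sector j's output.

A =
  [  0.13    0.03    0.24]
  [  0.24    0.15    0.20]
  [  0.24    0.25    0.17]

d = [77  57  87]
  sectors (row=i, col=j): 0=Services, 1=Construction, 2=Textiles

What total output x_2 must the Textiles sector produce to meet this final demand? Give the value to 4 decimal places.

193.8824

Form M = I − A:
  [  0.87   -0.03   -0.24]
  [ -0.24    0.85   -0.20]
  [ -0.24   -0.25    0.83]
Leontief inverse L = M⁻¹:
  [  1.3123    0.1700    0.4204]
  [  0.4949    1.3303    0.4637]
  [  0.5285    0.4498    1.4660]
Total output x = L · d:
  x_0 = 1.3123·77 + 0.1700·57 + 0.4204·87 = 147.3103
  x_1 = 0.4949·77 + 1.3303·57 + 0.4637·87 = 154.2717
  x_2 = 0.5285·77 + 0.4498·57 + 1.4660·87 = 193.8824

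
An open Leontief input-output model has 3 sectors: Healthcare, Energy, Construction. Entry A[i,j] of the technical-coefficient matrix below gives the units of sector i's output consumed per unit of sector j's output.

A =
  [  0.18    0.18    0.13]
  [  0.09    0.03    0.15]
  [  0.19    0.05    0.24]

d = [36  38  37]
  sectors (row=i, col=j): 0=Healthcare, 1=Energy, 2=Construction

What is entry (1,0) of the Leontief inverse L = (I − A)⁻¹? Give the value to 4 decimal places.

Form M = I − A:
  [  0.82   -0.18   -0.13]
  [ -0.09    0.97   -0.15]
  [ -0.19   -0.05    0.76]
Leontief inverse L = M⁻¹:
  [  1.3115    0.2576    0.2752]
  [  0.1742    1.0757    0.2421]
  [  0.3393    0.1352    1.4005]
Total output x = L · d:
  x_0 = 1.3115·36 + 0.2576·38 + 0.2752·37 = 67.1845
  x_1 = 0.1742·36 + 1.0757·38 + 0.2421·37 = 56.1055
  x_2 = 0.3393·36 + 0.1352·38 + 1.4005·37 = 69.1715

L[1,0] = 0.1742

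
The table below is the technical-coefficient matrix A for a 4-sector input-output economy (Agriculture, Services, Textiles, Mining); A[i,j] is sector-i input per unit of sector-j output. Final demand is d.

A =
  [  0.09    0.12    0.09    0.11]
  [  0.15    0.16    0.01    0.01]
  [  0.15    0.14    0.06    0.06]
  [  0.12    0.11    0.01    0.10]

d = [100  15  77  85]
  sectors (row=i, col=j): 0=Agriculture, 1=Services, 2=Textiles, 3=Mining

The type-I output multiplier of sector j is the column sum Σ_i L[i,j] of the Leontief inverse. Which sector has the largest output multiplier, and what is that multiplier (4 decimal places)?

Form M = I − A:
  [  0.91   -0.12   -0.09   -0.11]
  [ -0.15    0.84   -0.01   -0.01]
  [ -0.15   -0.14    0.94   -0.06]
  [ -0.12   -0.11   -0.01    0.90]
Leontief inverse L = M⁻¹:
  [  1.1724    0.2069    0.1161    0.1533]
  [  0.2143    1.2323    0.0341    0.0422]
  [  0.2308    0.2281    1.0895    0.1034]
  [  0.1851    0.1807    0.0317    1.1379]
Total output x = L · d:
  x_0 = 1.1724·100 + 0.2069·15 + 0.1161·77 + 0.1533·85 = 142.3103
  x_1 = 0.2143·100 + 1.2323·15 + 0.0341·77 + 0.0422·85 = 46.1216
  x_2 = 0.2308·100 + 0.2281·15 + 1.0895·77 + 0.1034·85 = 119.1770
  x_3 = 0.1851·100 + 0.1807·15 + 0.0317·77 + 1.1379·85 = 120.3804
Output multipliers (column sums of L):
  Agriculture: 1.8025
  Services: 1.8480
  Textiles: 1.2714
  Mining: 1.4367

Services (1.8480)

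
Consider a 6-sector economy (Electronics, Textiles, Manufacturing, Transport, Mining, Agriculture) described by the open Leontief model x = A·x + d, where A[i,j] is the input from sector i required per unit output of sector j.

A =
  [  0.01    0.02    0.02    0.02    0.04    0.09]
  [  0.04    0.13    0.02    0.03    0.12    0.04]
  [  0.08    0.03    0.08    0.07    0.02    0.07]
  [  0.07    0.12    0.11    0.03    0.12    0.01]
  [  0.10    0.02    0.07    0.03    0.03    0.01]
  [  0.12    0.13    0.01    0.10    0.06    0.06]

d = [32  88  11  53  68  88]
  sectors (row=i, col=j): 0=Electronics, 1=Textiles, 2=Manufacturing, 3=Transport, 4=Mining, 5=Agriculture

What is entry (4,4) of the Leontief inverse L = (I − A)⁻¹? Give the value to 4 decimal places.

L[4,4] = 1.0505

Form M = I − A:
  [  0.99   -0.02   -0.02   -0.02   -0.04   -0.09]
  [ -0.04    0.87   -0.02   -0.03   -0.12   -0.04]
  [ -0.08   -0.03    0.92   -0.07   -0.02   -0.07]
  [ -0.07   -0.12   -0.11    0.97   -0.12   -0.01]
  [ -0.10   -0.02   -0.07   -0.03    0.97   -0.01]
  [ -0.12   -0.13   -0.01   -0.10   -0.06    0.94]
Leontief inverse L = M⁻¹:
  [  1.0362    0.0473    0.0338    0.0379    0.0605    0.1048]
  [  0.0787    1.1732    0.0464    0.0527    0.1598    0.0632]
  [  0.1165    0.0701    1.1077    0.0963    0.0543    0.0982]
  [  0.1145    0.1635    0.1453    1.0581    0.1614    0.0417]
  [  0.1221    0.0411    0.0893    0.0460    1.0505    0.0318]
  [  0.1644    0.1891    0.0437    0.1287    0.1146    1.0935]
Total output x = L · d:
  x_0 = 1.0362·32 + 0.0473·88 + 0.0338·11 + 0.0379·53 + 0.0605·68 + 0.1048·88 = 53.0347
  x_1 = 0.0787·32 + 1.1732·88 + 0.0464·11 + 0.0527·53 + 0.1598·68 + 0.0632·88 = 125.4867
  x_2 = 0.1165·32 + 0.0701·88 + 1.1077·11 + 0.0963·53 + 0.0543·68 + 0.0982·88 = 39.5248
  x_3 = 0.1145·32 + 0.1635·88 + 0.1453·11 + 1.0581·53 + 0.1614·68 + 0.0417·88 = 90.3837
  x_4 = 0.1221·32 + 0.0411·88 + 0.0893·11 + 0.0460·53 + 1.0505·68 + 0.0318·88 = 85.1790
  x_5 = 0.1644·32 + 0.1891·88 + 0.0437·11 + 0.1287·53 + 0.1146·68 + 1.0935·88 = 133.2147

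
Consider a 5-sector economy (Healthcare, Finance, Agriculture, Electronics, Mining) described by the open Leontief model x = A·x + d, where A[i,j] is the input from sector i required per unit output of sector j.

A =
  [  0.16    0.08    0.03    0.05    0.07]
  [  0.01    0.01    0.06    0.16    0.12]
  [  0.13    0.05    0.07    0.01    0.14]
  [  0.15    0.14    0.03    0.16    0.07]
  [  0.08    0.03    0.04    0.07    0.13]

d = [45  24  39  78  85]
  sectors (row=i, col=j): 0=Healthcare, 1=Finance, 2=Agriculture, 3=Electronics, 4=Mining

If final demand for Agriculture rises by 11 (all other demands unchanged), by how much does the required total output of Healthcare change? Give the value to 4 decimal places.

0.6258

Form M = I − A:
  [  0.84   -0.08   -0.03   -0.05   -0.07]
  [ -0.01    0.99   -0.06   -0.16   -0.12]
  [ -0.13   -0.05    0.93   -0.01   -0.14]
  [ -0.15   -0.14   -0.03    0.84   -0.07]
  [ -0.08   -0.03   -0.04   -0.07    0.87]
Leontief inverse L = M⁻¹:
  [  1.2328    0.1219    0.0569    0.1084    0.1339]
  [  0.0833    1.0583    0.0861    0.2229    0.1845]
  [  0.2015    0.0864    1.0983    0.0590    0.2096]
  [  0.2534    0.2069    0.0691    1.2592    0.1614]
  [  0.1459    0.0683    0.0643    0.1217    1.1907]
Total output x = L · d:
  x_0 = 1.2328·45 + 0.1219·24 + 0.0569·39 + 0.1084·78 + 0.1339·85 = 80.4603
  x_1 = 0.0833·45 + 1.0583·24 + 0.0861·39 + 0.2229·78 + 0.1845·85 = 65.5736
  x_2 = 0.2015·45 + 0.0864·24 + 1.0983·39 + 0.0590·78 + 0.2096·85 = 76.3940
  x_3 = 0.2534·45 + 0.2069·24 + 0.0691·39 + 1.2592·78 + 0.1614·85 = 131.0002
  x_4 = 0.1459·45 + 0.0683·24 + 0.0643·39 + 0.1217·78 + 1.1907·85 = 121.4136
Δx_0 = L[0,2] · Δd_2 = 0.0569 · 11 = 0.6258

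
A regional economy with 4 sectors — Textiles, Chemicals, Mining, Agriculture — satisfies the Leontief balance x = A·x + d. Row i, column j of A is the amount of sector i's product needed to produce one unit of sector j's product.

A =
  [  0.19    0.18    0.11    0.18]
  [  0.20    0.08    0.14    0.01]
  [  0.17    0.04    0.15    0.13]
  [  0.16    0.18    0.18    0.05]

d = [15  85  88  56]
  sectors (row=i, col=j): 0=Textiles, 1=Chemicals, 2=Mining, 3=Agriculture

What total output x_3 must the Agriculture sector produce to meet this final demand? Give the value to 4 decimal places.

Form M = I − A:
  [  0.81   -0.18   -0.11   -0.18]
  [ -0.20    0.92   -0.14   -0.01]
  [ -0.17   -0.04    0.85   -0.13]
  [ -0.16   -0.18   -0.18    0.95]
Leontief inverse L = M⁻¹:
  [  1.4538    0.3613    0.3159    0.3225]
  [  0.3761    1.1960    0.2713    0.1210]
  [  0.3675    0.1776    1.3063    0.2502]
  [  0.3857    0.3211    0.3521    1.1773]
Total output x = L · d:
  x_0 = 1.4538·15 + 0.3613·85 + 0.3159·88 + 0.3225·56 = 98.3754
  x_1 = 0.3761·15 + 1.1960·85 + 0.2713·88 + 0.1210·56 = 137.9521
  x_2 = 0.3675·15 + 0.1776·85 + 1.3063·88 + 0.2502·56 = 149.5780
  x_3 = 0.3857·15 + 0.3211·85 + 0.3521·88 + 1.1773·56 = 129.9953

129.9953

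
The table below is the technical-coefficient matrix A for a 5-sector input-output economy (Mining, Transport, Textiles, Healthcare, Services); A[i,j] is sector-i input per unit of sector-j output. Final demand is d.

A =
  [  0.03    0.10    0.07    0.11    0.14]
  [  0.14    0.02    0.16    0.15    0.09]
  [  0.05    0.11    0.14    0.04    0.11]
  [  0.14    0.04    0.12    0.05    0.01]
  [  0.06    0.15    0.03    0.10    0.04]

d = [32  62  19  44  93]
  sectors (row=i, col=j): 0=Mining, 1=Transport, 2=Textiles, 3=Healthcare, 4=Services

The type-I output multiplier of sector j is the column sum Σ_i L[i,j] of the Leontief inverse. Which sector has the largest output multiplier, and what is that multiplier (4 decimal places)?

Textiles (1.9400)

Form M = I − A:
  [  0.97   -0.10   -0.07   -0.11   -0.14]
  [ -0.14    0.98   -0.16   -0.15   -0.09]
  [ -0.05   -0.11    0.86   -0.04   -0.11]
  [ -0.14   -0.04   -0.12    0.95   -0.01]
  [ -0.06   -0.15   -0.03   -0.10    0.96]
Leontief inverse L = M⁻¹:
  [  1.1011    0.1668    0.1527    0.1809    0.1956]
  [  0.2166    1.1068    0.2613    0.2285    0.1677]
  [  0.1165    0.1812    1.2278    0.1123    0.1758]
  [  0.1874    0.0962    0.1897    1.1048    0.0696]
  [  0.1258    0.1990    0.1085    0.1656    1.0928]
Total output x = L · d:
  x_0 = 1.1011·32 + 0.1668·62 + 0.1527·19 + 0.1809·44 + 0.1956·93 = 74.6265
  x_1 = 0.2166·32 + 1.1068·62 + 0.2613·19 + 0.2285·44 + 0.1677·93 = 106.1637
  x_2 = 0.1165·32 + 0.1812·62 + 1.2278·19 + 0.1123·44 + 0.1758·93 = 59.5857
  x_3 = 0.1874·32 + 0.0962·62 + 0.1897·19 + 1.1048·44 + 0.0696·93 = 70.6506
  x_4 = 0.1258·32 + 0.1990·62 + 0.1085·19 + 0.1656·44 + 1.0928·93 = 127.3487
Output multipliers (column sums of L):
  Mining: 1.7474
  Transport: 1.7501
  Textiles: 1.9400
  Healthcare: 1.7921
  Services: 1.7015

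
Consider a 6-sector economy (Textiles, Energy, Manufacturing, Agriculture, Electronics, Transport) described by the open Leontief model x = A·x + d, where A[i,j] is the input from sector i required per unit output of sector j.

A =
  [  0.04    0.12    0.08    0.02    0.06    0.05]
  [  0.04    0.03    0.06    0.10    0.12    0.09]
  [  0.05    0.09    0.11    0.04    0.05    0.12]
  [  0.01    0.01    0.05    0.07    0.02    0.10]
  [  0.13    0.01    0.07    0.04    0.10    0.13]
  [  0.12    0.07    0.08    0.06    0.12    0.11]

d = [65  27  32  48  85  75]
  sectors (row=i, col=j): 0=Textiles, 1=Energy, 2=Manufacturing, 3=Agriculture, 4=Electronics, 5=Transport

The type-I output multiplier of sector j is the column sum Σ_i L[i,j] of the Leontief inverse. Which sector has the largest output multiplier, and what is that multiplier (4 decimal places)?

Form M = I − A:
  [  0.96   -0.12   -0.08   -0.02   -0.06   -0.05]
  [ -0.04    0.97   -0.06   -0.10   -0.12   -0.09]
  [ -0.05   -0.09    0.89   -0.04   -0.05   -0.12]
  [ -0.01   -0.01   -0.05    0.93   -0.02   -0.10]
  [ -0.13   -0.01   -0.07   -0.04    0.90   -0.13]
  [ -0.12   -0.07   -0.08   -0.06   -0.12    0.89]
Leontief inverse L = M⁻¹:
  [  1.0864    0.1570    0.1314    0.0586    0.1177    0.1184]
  [  0.0984    1.0699    0.1187    0.1412    0.1819    0.1721]
  [  0.1101    0.1397    1.1758    0.0865    0.1207    0.2062]
  [  0.0437    0.0360    0.0858    1.0958    0.0567    0.1491]
  [  0.1965    0.0657    0.1383    0.0816    1.1713    0.2166]
  [  0.1936    0.1292    0.1572    0.1117    0.2028    1.2109]
Total output x = L · d:
  x_0 = 1.0864·65 + 0.1570·27 + 0.1314·32 + 0.0586·48 + 0.1177·85 + 0.1184·75 = 100.7623
  x_1 = 0.0984·65 + 1.0699·27 + 0.1187·32 + 0.1412·48 + 0.1819·85 + 0.1721·75 = 74.2279
  x_2 = 0.1101·65 + 0.1397·27 + 1.1758·32 + 0.0865·48 + 0.1207·85 + 0.2062·75 = 78.4279
  x_3 = 0.0437·65 + 0.0360·27 + 0.0858·32 + 1.0958·48 + 0.0567·85 + 0.1491·75 = 75.1572
  x_4 = 0.1965·65 + 0.0657·27 + 0.1383·32 + 0.0816·48 + 1.1713·85 + 0.2166·75 = 138.6933
  x_5 = 0.1936·65 + 0.1292·27 + 0.1572·32 + 0.1117·48 + 0.2028·85 + 1.2109·75 = 134.5104
Output multipliers (column sums of L):
  Textiles: 1.7286
  Energy: 1.5974
  Manufacturing: 1.8071
  Agriculture: 1.5753
  Electronics: 1.8512
  Transport: 2.0733

Transport (2.0733)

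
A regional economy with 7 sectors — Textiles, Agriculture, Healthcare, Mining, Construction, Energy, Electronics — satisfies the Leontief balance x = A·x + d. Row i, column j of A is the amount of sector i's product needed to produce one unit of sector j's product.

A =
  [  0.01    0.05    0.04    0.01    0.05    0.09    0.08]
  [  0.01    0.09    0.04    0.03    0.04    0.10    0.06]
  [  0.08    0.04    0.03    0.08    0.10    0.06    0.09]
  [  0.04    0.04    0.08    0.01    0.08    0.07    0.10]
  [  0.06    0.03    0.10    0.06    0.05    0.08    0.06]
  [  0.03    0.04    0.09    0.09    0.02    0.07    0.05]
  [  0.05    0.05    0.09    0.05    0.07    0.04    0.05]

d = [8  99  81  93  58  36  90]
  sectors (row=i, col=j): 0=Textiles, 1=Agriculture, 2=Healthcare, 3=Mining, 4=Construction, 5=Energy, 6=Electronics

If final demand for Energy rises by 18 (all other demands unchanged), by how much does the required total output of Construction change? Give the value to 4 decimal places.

Form M = I − A:
  [  0.99   -0.05   -0.04   -0.01   -0.05   -0.09   -0.08]
  [ -0.01    0.91   -0.04   -0.03   -0.04   -0.10   -0.06]
  [ -0.08   -0.04    0.97   -0.08   -0.10   -0.06   -0.09]
  [ -0.04   -0.04   -0.08    0.99   -0.08   -0.07   -0.10]
  [ -0.06   -0.03   -0.10   -0.06    0.95   -0.08   -0.06]
  [ -0.03   -0.04   -0.09   -0.09   -0.02    0.93   -0.05]
  [ -0.05   -0.05   -0.09   -0.05   -0.07   -0.04    0.95]
Leontief inverse L = M⁻¹:
  [  1.0337    0.0768    0.0802    0.0417    0.0808    0.1285    0.1158]
  [  0.0346    1.1216    0.0833    0.0638    0.0736    0.1448    0.1006]
  [  0.1133    0.0772    1.0881    0.1183    0.1469    0.1173    0.1454]
  [  0.0721    0.0732    0.1299    1.0492    0.1223    0.1191    0.1474]
  [  0.0929    0.0642    0.1503    0.0991    1.0955    0.1321    0.1127]
  [  0.0591    0.0711    0.1345    0.1237    0.0614    1.1161    0.0979]
  [  0.0801    0.0820    0.1353    0.0845    0.1118    0.0885    1.0980]
Total output x = L · d:
  x_0 = 1.0337·8 + 0.0768·99 + 0.0802·81 + 0.0417·93 + 0.0808·58 + 0.1285·36 + 0.1158·90 = 45.9850
  x_1 = 0.0346·8 + 1.1216·99 + 0.0833·81 + 0.0638·93 + 0.0736·58 + 0.1448·36 + 0.1006·90 = 142.5317
  x_2 = 0.1133·8 + 0.0772·99 + 1.0881·81 + 0.1183·93 + 0.1469·58 + 0.1173·36 + 0.1454·90 = 133.5157
  x_3 = 0.0721·8 + 0.0732·99 + 0.1299·81 + 1.0492·93 + 0.1223·58 + 0.1191·36 + 0.1474·90 = 140.5596
  x_4 = 0.0929·8 + 0.0642·99 + 0.1503·81 + 0.0991·93 + 1.0955·58 + 0.1321·36 + 0.1127·90 = 106.9268
  x_5 = 0.0591·8 + 0.0711·99 + 0.1345·81 + 0.1237·93 + 0.0614·58 + 1.1161·36 + 0.0979·90 = 82.4612
  x_6 = 0.0801·8 + 0.0820·99 + 0.1353·81 + 0.0845·93 + 0.1118·58 + 0.0885·36 + 1.0980·90 = 136.0564
Δx_4 = L[4,5] · Δd_5 = 0.1321 · 18 = 2.3783

2.3783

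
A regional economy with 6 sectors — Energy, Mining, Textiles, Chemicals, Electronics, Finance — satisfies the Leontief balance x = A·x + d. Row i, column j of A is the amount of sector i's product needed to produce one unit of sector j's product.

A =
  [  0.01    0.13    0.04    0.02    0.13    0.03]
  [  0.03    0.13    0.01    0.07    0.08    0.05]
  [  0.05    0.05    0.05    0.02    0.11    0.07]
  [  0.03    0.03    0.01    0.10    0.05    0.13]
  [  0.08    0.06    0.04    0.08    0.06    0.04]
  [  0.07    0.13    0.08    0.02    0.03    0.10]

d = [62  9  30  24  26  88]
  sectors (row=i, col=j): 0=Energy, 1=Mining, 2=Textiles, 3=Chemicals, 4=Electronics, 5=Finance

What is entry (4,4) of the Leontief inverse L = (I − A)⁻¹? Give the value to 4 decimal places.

Form M = I − A:
  [  0.99   -0.13   -0.04   -0.02   -0.13   -0.03]
  [ -0.03    0.87   -0.01   -0.07   -0.08   -0.05]
  [ -0.05   -0.05    0.95   -0.02   -0.11   -0.07]
  [ -0.03   -0.03   -0.01    0.90   -0.05   -0.13]
  [ -0.08   -0.06   -0.04   -0.08    0.94   -0.04]
  [ -0.07   -0.13   -0.08   -0.02   -0.03    0.90]
Leontief inverse L = M⁻¹:
  [  1.0387    0.1820    0.0589    0.0552    0.1710    0.0649]
  [  0.0568    1.1851    0.0287    0.1068    0.1207    0.0908]
  [  0.0784    0.1012    1.0728    0.0492    0.1510    0.1055]
  [  0.0577    0.0817    0.0336    1.1309    0.0847    0.1762]
  [  0.1046    0.1109    0.0599    0.1121    1.1032    0.0795]
  [  0.1007    0.1999    0.1068    0.0530    0.0828    1.1452]
Total output x = L · d:
  x_0 = 1.0387·62 + 0.1820·9 + 0.0589·30 + 0.0552·24 + 0.1710·26 + 0.0649·88 = 79.2837
  x_1 = 0.0568·62 + 1.1851·9 + 0.0287·30 + 0.1068·24 + 0.1207·26 + 0.0908·88 = 28.7341
  x_2 = 0.0784·62 + 0.1012·9 + 1.0728·30 + 0.0492·24 + 0.1510·26 + 0.1055·88 = 52.3448
  x_3 = 0.0577·62 + 0.0817·9 + 0.0336·30 + 1.1309·24 + 0.0847·26 + 0.1762·88 = 50.1724
  x_4 = 0.1046·62 + 0.1109·9 + 0.0599·30 + 0.1121·24 + 1.1032·26 + 0.0795·88 = 47.6515
  x_5 = 0.1007·62 + 0.1999·9 + 0.1068·30 + 0.0530·24 + 0.0828·26 + 1.1452·88 = 115.4510

L[4,4] = 1.1032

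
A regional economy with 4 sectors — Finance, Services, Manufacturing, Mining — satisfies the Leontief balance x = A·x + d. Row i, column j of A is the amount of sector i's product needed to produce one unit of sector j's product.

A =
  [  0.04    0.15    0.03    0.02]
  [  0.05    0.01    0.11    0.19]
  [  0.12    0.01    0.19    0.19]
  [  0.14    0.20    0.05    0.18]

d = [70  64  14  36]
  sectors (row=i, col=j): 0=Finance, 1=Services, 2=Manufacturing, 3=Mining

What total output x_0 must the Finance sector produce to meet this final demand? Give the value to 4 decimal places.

90.5539

Form M = I − A:
  [  0.96   -0.15   -0.03   -0.02]
  [ -0.05    0.99   -0.11   -0.19]
  [ -0.12   -0.01    0.81   -0.19]
  [ -0.14   -0.20   -0.05    0.82]
Leontief inverse L = M⁻¹:
  [  1.0720    0.1801    0.0693    0.0839]
  [  0.1211    1.0898    0.1707    0.2950]
  [  0.2132    0.1113    1.2778    0.3271]
  [  0.2256    0.3033    0.1314    1.3257]
Total output x = L · d:
  x_0 = 1.0720·70 + 0.1801·64 + 0.0693·14 + 0.0839·36 = 90.5539
  x_1 = 0.1211·70 + 1.0898·64 + 0.1707·14 + 0.2950·36 = 91.2340
  x_2 = 0.2132·70 + 0.1113·64 + 1.2778·14 + 0.3271·36 = 51.7096
  x_3 = 0.2256·70 + 0.3033·64 + 0.1314·14 + 1.3257·36 = 84.7681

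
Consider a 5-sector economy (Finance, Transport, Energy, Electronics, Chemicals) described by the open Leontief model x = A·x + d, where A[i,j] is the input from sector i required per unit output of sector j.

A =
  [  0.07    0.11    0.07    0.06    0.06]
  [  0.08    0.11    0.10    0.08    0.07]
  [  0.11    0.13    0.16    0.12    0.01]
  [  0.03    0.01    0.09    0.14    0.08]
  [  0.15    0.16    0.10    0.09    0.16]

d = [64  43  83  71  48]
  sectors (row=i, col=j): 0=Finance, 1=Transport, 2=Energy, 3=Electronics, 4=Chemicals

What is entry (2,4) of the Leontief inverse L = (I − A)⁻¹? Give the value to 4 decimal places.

Form M = I − A:
  [  0.93   -0.11   -0.07   -0.06   -0.06]
  [ -0.08    0.89   -0.10   -0.08   -0.07]
  [ -0.11   -0.13    0.84   -0.12   -0.01]
  [ -0.03   -0.01   -0.09    0.86   -0.08]
  [ -0.15   -0.16   -0.10   -0.09    0.84]
Leontief inverse L = M⁻¹:
  [  1.1295    0.1815    0.1424    0.1270    0.1096]
  [  0.1507    1.1944    0.1872    0.1611    0.1279]
  [  0.1865    0.2222    1.2638    0.2171    0.0676]
  [  0.0850    0.0708    0.1607    1.2113    0.1292]
  [  0.2617    0.2940    0.2288    0.2090    1.2563]
Total output x = L · d:
  x_0 = 1.1295·64 + 0.1815·43 + 0.1424·83 + 0.1270·71 + 0.1096·48 = 106.1923
  x_1 = 0.1507·64 + 1.1944·43 + 0.1872·83 + 0.1611·71 + 0.1279·48 = 94.1212
  x_2 = 0.1865·64 + 0.2222·43 + 1.2638·83 + 0.2171·71 + 0.0676·48 = 145.0419
  x_3 = 0.0850·64 + 0.0708·43 + 0.1607·83 + 1.2113·71 + 0.1292·48 = 114.0258
  x_4 = 0.2617·64 + 0.2940·43 + 0.2288·83 + 0.2090·71 + 1.2563·48 = 123.5176

L[2,4] = 0.0676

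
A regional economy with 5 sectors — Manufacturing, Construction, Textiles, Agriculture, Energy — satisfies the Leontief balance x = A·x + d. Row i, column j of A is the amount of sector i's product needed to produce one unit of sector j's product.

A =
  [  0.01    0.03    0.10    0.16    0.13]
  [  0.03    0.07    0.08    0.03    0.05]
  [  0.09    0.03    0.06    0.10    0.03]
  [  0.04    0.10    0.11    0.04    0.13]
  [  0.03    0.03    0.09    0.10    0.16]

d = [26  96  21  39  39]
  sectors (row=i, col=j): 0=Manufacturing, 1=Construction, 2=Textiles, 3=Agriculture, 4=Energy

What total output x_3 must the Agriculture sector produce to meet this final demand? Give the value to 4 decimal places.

Form M = I − A:
  [  0.99   -0.03   -0.10   -0.16   -0.13]
  [ -0.03    0.93   -0.08   -0.03   -0.05]
  [ -0.09   -0.03    0.94   -0.10   -0.03]
  [ -0.04   -0.10   -0.11    0.96   -0.13]
  [ -0.03   -0.03   -0.09   -0.10    0.84]
Leontief inverse L = M⁻¹:
  [  1.0417    0.0684    0.1612    0.2138    0.2041]
  [  0.0485    1.0900    0.1135    0.0630    0.0862]
  [  0.1105    0.0573    1.1052    0.1439    0.0823]
  [  0.0691    0.1315    0.1652    1.0947    0.1938]
  [  0.0590    0.0632    0.1479    0.1556    1.2327]
Total output x = L · d:
  x_0 = 1.0417·26 + 0.0684·96 + 0.1612·21 + 0.2138·39 + 0.2041·39 = 53.3310
  x_1 = 0.0485·26 + 1.0900·96 + 0.1135·21 + 0.0630·39 + 0.0862·39 = 114.1069
  x_2 = 0.1105·26 + 0.0573·96 + 1.1052·21 + 0.1439·39 + 0.0823·39 = 40.4075
  x_3 = 0.0691·26 + 0.1315·96 + 0.1652·21 + 1.0947·39 + 0.1938·39 = 68.1451
  x_4 = 0.0590·26 + 0.0632·96 + 0.1479·21 + 0.1556·39 + 1.2327·39 = 64.8504

68.1451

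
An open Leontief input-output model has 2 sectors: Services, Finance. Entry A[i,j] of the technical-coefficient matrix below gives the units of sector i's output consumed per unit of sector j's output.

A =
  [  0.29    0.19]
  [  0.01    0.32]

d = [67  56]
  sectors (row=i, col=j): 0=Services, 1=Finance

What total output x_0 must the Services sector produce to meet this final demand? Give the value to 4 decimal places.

Form M = I − A:
  [  0.71   -0.19]
  [ -0.01    0.68]
Leontief inverse L = M⁻¹:
  [  1.4140    0.3951]
  [  0.0208    1.4764]
Total output x = L · d:
  x_0 = 1.4140·67 + 0.3951·56 = 116.8642
  x_1 = 0.0208·67 + 1.4764·56 = 84.0715

116.8642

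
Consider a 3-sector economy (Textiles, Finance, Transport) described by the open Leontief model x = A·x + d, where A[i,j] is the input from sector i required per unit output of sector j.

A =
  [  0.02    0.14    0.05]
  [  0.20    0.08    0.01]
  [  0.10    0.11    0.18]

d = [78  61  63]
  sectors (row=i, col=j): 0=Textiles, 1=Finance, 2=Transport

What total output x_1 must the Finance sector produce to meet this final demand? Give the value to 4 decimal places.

Form M = I − A:
  [  0.98   -0.14   -0.05]
  [ -0.20    0.92   -0.01]
  [ -0.10   -0.11    0.82]
Leontief inverse L = M⁻¹:
  [  1.0618    0.1696    0.0668]
  [  0.2326    1.1257    0.0279]
  [  0.1607    0.1717    1.2314]
Total output x = L · d:
  x_0 = 1.0618·78 + 0.1696·61 + 0.0668·63 = 97.3761
  x_1 = 0.2326·78 + 1.1257·61 + 0.0279·63 = 88.5664
  x_2 = 0.1607·78 + 0.1717·61 + 1.2314·63 = 100.5853

88.5664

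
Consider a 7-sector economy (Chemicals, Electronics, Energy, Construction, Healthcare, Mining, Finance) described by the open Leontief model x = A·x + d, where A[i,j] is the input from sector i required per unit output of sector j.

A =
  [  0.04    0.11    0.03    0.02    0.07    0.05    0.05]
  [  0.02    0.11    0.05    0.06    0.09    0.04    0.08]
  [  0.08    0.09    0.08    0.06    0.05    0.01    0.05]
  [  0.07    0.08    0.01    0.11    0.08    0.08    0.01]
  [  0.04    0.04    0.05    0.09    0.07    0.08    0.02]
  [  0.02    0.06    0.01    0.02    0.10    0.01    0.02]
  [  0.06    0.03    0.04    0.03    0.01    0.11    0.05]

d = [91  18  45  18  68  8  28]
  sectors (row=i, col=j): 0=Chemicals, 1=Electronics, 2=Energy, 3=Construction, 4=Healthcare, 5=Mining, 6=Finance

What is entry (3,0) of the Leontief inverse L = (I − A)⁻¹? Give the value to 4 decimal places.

L[3,0] = 0.1001

Form M = I − A:
  [  0.96   -0.11   -0.03   -0.02   -0.07   -0.05   -0.05]
  [ -0.02    0.89   -0.05   -0.06   -0.09   -0.04   -0.08]
  [ -0.08   -0.09    0.92   -0.06   -0.05   -0.01   -0.05]
  [ -0.07   -0.08   -0.01    0.89   -0.08   -0.08   -0.01]
  [ -0.04   -0.04   -0.05   -0.09    0.93   -0.08   -0.02]
  [ -0.02   -0.06   -0.01   -0.02   -0.10    0.99   -0.02]
  [ -0.06   -0.03   -0.04   -0.03   -0.01   -0.11    0.95]
Leontief inverse L = M⁻¹:
  [  1.0645    0.1551    0.0541    0.0538    0.1124    0.0825    0.0766]
  [  0.0529    1.1632    0.0794    0.1047    0.1399    0.0825    0.1107]
  [  0.1129    0.1454    1.1089    0.1007    0.0968    0.0477    0.0807]
  [  0.1001    0.1348    0.0333    1.1547    0.1349    0.1190    0.0359]
  [  0.0687    0.0866    0.0721    0.1291    1.1164    0.1130    0.0419]
  [  0.0365    0.0879    0.0262    0.0459    0.1282    1.0338    0.0357]
  [  0.0818    0.0680    0.0575    0.0541    0.0464    0.1345    1.0701]
Total output x = L · d:
  x_0 = 1.0645·91 + 0.1551·18 + 0.0541·45 + 0.0538·18 + 0.1124·68 + 0.0825·8 + 0.0766·28 = 113.5091
  x_1 = 0.0529·91 + 1.1632·18 + 0.0794·45 + 0.1047·18 + 0.1399·68 + 0.0825·8 + 0.1107·28 = 44.4847
  x_2 = 0.1129·91 + 0.1454·18 + 1.1089·45 + 0.1007·18 + 0.0968·68 + 0.0477·8 + 0.0807·28 = 73.8261
  x_3 = 0.1001·91 + 0.1348·18 + 0.0333·45 + 1.1547·18 + 0.1349·68 + 0.1190·8 + 0.0359·28 = 44.9528
  x_4 = 0.0687·91 + 0.0866·18 + 0.0721·45 + 0.1291·18 + 1.1164·68 + 0.1130·8 + 0.0419·28 = 91.3726
  x_5 = 0.0365·91 + 0.0879·18 + 0.0262·45 + 0.0459·18 + 0.1282·68 + 1.0338·8 + 0.0357·28 = 24.8911
  x_6 = 0.0818·91 + 0.0680·18 + 0.0575·45 + 0.0541·18 + 0.0464·68 + 0.1345·8 + 1.0701·28 = 46.4194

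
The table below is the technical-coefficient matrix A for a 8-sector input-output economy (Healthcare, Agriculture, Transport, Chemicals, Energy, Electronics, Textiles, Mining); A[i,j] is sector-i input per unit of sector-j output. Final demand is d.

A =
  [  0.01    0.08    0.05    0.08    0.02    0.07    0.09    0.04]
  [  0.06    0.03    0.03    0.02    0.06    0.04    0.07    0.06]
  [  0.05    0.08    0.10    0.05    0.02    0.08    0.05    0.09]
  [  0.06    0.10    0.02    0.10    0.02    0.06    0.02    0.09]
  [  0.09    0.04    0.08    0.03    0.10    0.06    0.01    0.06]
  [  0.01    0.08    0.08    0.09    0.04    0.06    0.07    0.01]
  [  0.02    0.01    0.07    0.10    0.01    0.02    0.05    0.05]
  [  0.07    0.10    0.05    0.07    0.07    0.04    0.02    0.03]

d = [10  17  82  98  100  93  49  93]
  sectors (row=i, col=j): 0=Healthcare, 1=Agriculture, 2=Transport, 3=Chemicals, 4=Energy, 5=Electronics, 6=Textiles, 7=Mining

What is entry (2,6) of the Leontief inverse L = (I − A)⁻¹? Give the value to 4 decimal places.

L[2,6] = 0.0956

Form M = I − A:
  [  0.99   -0.08   -0.05   -0.08   -0.02   -0.07   -0.09   -0.04]
  [ -0.06    0.97   -0.03   -0.02   -0.06   -0.04   -0.07   -0.06]
  [ -0.05   -0.08    0.90   -0.05   -0.02   -0.08   -0.05   -0.09]
  [ -0.06   -0.10   -0.02    0.90   -0.02   -0.06   -0.02   -0.09]
  [ -0.09   -0.04   -0.08   -0.03    0.90   -0.06   -0.01   -0.06]
  [ -0.01   -0.08   -0.08   -0.09   -0.04    0.94   -0.07   -0.01]
  [ -0.02   -0.01   -0.07   -0.10   -0.01   -0.02    0.95   -0.05]
  [ -0.07   -0.10   -0.05   -0.07   -0.07   -0.04   -0.02    0.97]
Leontief inverse L = M⁻¹:
  [  1.0448    0.1286    0.0939    0.1340    0.0496    0.1092    0.1265    0.0829]
  [  0.0898    1.0712    0.0696    0.0645    0.0881    0.0741    0.1008    0.0938]
  [  0.0922    0.1430    1.1554    0.1120    0.0575    0.1301    0.0956    0.1401]
  [  0.0997    0.1580    0.0628    1.1563    0.0556    0.1038    0.0598    0.1346]
  [  0.1309    0.0978    0.1331    0.0839    1.1390    0.1089    0.0506    0.1058]
  [  0.0465    0.1295    0.1256    0.1427    0.0701    1.1017    0.1067    0.0560]
  [  0.0483    0.0529    0.1035    0.1437    0.0311    0.0524    1.0756    0.0861]
  [  0.1090    0.1520    0.0950    0.1204    0.1054    0.0841    0.0590    1.0752]
Total output x = L · d:
  x_0 = 1.0448·10 + 0.1286·17 + 0.0939·82 + 0.1340·98 + 0.0496·100 + 0.1092·93 + 0.1265·49 + 0.0829·93 = 62.4881
  x_1 = 0.0898·10 + 1.0712·17 + 0.0696·82 + 0.0645·98 + 0.0881·100 + 0.0741·93 + 0.1008·49 + 0.0938·93 = 60.4960
  x_2 = 0.0922·10 + 0.1430·17 + 1.1554·82 + 0.1120·98 + 0.0575·100 + 0.1301·93 + 0.0956·49 + 0.1401·93 = 144.6229
  x_3 = 0.0997·10 + 0.1580·17 + 0.0628·82 + 1.1563·98 + 0.0556·100 + 0.1038·93 + 0.0598·49 + 0.1346·93 = 152.8119
  x_4 = 0.1309·10 + 0.0978·17 + 0.1331·82 + 0.0839·98 + 1.1390·100 + 0.1089·93 + 0.0506·49 + 0.1058·93 = 158.4519
  x_5 = 0.0465·10 + 0.1295·17 + 0.1256·82 + 0.1427·98 + 0.0701·100 + 1.1017·93 + 0.1067·49 + 0.0560·93 = 146.8673
  x_6 = 0.0483·10 + 0.0529·17 + 0.1035·82 + 0.1437·98 + 0.0311·100 + 0.0524·93 + 1.0756·49 + 0.0861·93 = 92.6386
  x_7 = 0.1090·10 + 0.1520·17 + 0.0950·82 + 0.1204·98 + 0.1054·100 + 0.0841·93 + 0.0590·49 + 1.0752·93 = 144.5060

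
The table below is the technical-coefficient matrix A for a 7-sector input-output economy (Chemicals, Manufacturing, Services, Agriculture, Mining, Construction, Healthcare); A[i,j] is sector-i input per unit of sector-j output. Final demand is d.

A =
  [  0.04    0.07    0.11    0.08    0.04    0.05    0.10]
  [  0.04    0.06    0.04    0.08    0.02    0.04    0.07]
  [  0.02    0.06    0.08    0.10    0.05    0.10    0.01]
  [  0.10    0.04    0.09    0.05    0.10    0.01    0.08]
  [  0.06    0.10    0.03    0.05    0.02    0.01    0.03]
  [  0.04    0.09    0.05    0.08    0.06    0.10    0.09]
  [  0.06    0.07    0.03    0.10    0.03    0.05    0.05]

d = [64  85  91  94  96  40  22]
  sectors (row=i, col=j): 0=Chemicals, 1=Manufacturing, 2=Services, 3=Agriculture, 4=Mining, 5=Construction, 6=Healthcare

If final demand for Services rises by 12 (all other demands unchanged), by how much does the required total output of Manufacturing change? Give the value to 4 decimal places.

0.9355

Form M = I − A:
  [  0.96   -0.07   -0.11   -0.08   -0.04   -0.05   -0.10]
  [ -0.04    0.94   -0.04   -0.08   -0.02   -0.04   -0.07]
  [ -0.02   -0.06    0.92   -0.10   -0.05   -0.10   -0.01]
  [ -0.10   -0.04   -0.09    0.95   -0.10   -0.01   -0.08]
  [ -0.06   -0.10   -0.03   -0.05    0.98   -0.01   -0.03]
  [ -0.04   -0.09   -0.05   -0.08   -0.06    0.90   -0.09]
  [ -0.06   -0.07   -0.03   -0.10   -0.03   -0.05    0.95]
Leontief inverse L = M⁻¹:
  [  1.0839    0.1260    0.1621    0.1468    0.0804    0.0946    0.1489]
  [  0.0735    1.0997    0.0780    0.1269    0.0500    0.0696    0.1084]
  [  0.0589    0.1096    1.1261    0.1549    0.0881    0.1390    0.0551]
  [  0.1411    0.0952    0.1409    1.1118    0.1352    0.0486    0.1258]
  [  0.0867    0.1332    0.0628    0.0895    1.0430    0.0338    0.0633]
  [  0.0869    0.1505    0.1016    0.1477    0.1014    1.1448    0.1454]
  [  0.0979    0.1146    0.0737    0.1512    0.0640    0.0819    1.0947]
Total output x = L · d:
  x_0 = 1.0839·64 + 0.1260·85 + 0.1621·91 + 0.1468·94 + 0.0804·96 + 0.0946·40 + 0.1489·22 = 123.4082
  x_1 = 0.0735·64 + 1.0997·85 + 0.0780·91 + 0.1269·94 + 0.0500·96 + 0.0696·40 + 0.1084·22 = 127.1685
  x_2 = 0.0589·64 + 0.1096·85 + 1.1261·91 + 0.1549·94 + 0.0881·96 + 0.1390·40 + 0.0551·22 = 145.3611
  x_3 = 0.1411·64 + 0.0952·85 + 0.1409·91 + 1.1118·94 + 0.1352·96 + 0.0486·40 + 0.1258·22 = 152.1419
  x_4 = 0.0867·64 + 0.1332·85 + 0.0628·91 + 0.0895·94 + 1.0430·96 + 0.0338·40 + 0.0633·22 = 133.8819
  x_5 = 0.0869·64 + 0.1505·85 + 0.1016·91 + 0.1477·94 + 0.1014·96 + 1.1448·40 + 0.1454·22 = 100.2139
  x_6 = 0.0979·64 + 0.1146·85 + 0.0737·91 + 0.1512·94 + 0.0640·96 + 0.0819·40 + 1.0947·22 = 70.4300
Δx_1 = L[1,2] · Δd_2 = 0.0780 · 12 = 0.9355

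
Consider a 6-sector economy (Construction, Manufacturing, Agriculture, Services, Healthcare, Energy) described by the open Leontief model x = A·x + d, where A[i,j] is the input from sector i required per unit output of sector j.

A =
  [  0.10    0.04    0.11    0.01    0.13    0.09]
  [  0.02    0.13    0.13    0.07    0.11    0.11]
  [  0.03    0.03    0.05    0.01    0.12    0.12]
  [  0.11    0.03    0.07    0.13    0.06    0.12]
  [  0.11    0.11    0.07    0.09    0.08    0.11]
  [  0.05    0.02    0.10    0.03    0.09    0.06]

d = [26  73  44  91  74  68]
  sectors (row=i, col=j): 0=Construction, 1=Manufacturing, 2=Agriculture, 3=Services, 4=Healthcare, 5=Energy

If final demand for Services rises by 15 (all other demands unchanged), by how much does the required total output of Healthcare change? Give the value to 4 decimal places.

2.2244

Form M = I − A:
  [  0.90   -0.04   -0.11   -0.01   -0.13   -0.09]
  [ -0.02    0.87   -0.13   -0.07   -0.11   -0.11]
  [ -0.03   -0.03    0.95   -0.01   -0.12   -0.12]
  [ -0.11   -0.03   -0.07    0.87   -0.06   -0.12]
  [ -0.11   -0.11   -0.07   -0.09    0.92   -0.11]
  [ -0.05   -0.02   -0.10   -0.03   -0.09    0.94]
Leontief inverse L = M⁻¹:
  [  1.1626    0.0937    0.1863    0.0520    0.2206    0.1785]
  [  0.0883    1.1978    0.2225    0.1297    0.2146    0.2187]
  [  0.0768    0.0709    1.1075    0.0448    0.1847    0.1844]
  [  0.1821    0.0788    0.1530    1.1829    0.1533    0.2151]
  [  0.1846    0.1744    0.1664    0.1483    1.1865    0.2171]
  [  0.0954    0.0572    0.1533    0.0622    0.1544    1.1252]
Total output x = L · d:
  x_0 = 1.1626·26 + 0.0937·73 + 0.1863·44 + 0.0520·91 + 0.2206·74 + 0.1785·68 = 78.4677
  x_1 = 0.0883·26 + 1.1978·73 + 0.2225·44 + 0.1297·91 + 0.2146·74 + 0.2187·68 = 142.0723
  x_2 = 0.0768·26 + 0.0709·73 + 1.1075·44 + 0.0448·91 + 0.1847·74 + 0.1844·68 = 86.1844
  x_3 = 0.1821·26 + 0.0788·73 + 0.1530·44 + 1.1829·91 + 0.1533·74 + 0.2151·68 = 150.8304
  x_4 = 0.1846·26 + 0.1744·73 + 0.1664·44 + 0.1483·91 + 1.1865·74 + 0.2171·68 = 140.9111
  x_5 = 0.0954·26 + 0.0572·73 + 0.1533·44 + 0.0622·91 + 0.1544·74 + 1.1252·68 = 107.0108
Δx_4 = L[4,3] · Δd_3 = 0.1483 · 15 = 2.2244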